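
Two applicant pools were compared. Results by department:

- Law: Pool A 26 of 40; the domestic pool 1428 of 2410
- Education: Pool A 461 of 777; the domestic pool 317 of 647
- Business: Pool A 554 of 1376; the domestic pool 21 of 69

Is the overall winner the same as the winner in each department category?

Law: Pool A 26/40 = 65.0%, the domestic pool 1428/2410 = 59.3% → Pool A
Education: Pool A 461/777 = 59.3%, the domestic pool 317/647 = 49.0% → Pool A
Business: Pool A 554/1376 = 40.3%, the domestic pool 21/69 = 30.4% → Pool A
Overall: Pool A 1041/2193 = 47.5%, the domestic pool 1766/3126 = 56.5% → the domestic pool
Pool A wins each department group but the domestic pool wins overall — the comparison reverses. Pool A's applicants skew toward Business, which has a lower base rate.

No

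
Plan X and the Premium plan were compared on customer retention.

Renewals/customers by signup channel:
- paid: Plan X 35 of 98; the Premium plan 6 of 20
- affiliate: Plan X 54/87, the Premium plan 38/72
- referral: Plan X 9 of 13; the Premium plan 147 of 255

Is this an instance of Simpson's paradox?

Yes

Paid: Plan X 35/98 = 35.7%, the Premium plan 6/20 = 30.0% → Plan X
Affiliate: Plan X 54/87 = 62.1%, the Premium plan 38/72 = 52.8% → Plan X
Referral: Plan X 9/13 = 69.2%, the Premium plan 147/255 = 57.6% → Plan X
Overall: Plan X 98/198 = 49.5%, the Premium plan 191/347 = 55.0% → the Premium plan
Plan X wins each signup group but the Premium plan wins overall — the comparison reverses. Plan X's customers skew toward paid, which has a lower base rate.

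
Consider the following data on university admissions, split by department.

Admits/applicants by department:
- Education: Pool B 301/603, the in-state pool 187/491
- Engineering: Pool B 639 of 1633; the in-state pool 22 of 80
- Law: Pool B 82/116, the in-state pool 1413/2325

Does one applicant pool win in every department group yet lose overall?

Yes

Education: Pool B 301/603 = 49.9%, the in-state pool 187/491 = 38.1% → Pool B
Engineering: Pool B 639/1633 = 39.1%, the in-state pool 22/80 = 27.5% → Pool B
Law: Pool B 82/116 = 70.7%, the in-state pool 1413/2325 = 60.8% → Pool B
Overall: Pool B 1022/2352 = 43.5%, the in-state pool 1622/2896 = 56.0% → the in-state pool
Pool B wins each department group but the in-state pool wins overall — the comparison reverses. Pool B's applicants skew toward Engineering, which has a lower base rate.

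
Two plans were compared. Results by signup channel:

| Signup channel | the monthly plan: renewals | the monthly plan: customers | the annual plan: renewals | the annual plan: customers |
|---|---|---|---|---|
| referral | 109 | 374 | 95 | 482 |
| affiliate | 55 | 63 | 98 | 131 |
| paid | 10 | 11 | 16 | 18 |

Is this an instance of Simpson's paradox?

No

Referral: the monthly plan 109/374 = 29.1%, the annual plan 95/482 = 19.7% → the monthly plan
Affiliate: the monthly plan 55/63 = 87.3%, the annual plan 98/131 = 74.8% → the monthly plan
Paid: the monthly plan 10/11 = 90.9%, the annual plan 16/18 = 88.9% → the monthly plan
Overall: the monthly plan 174/448 = 38.8%, the annual plan 209/631 = 33.1% → the monthly plan
The monthly plan wins overall and in every signup group — no reversal.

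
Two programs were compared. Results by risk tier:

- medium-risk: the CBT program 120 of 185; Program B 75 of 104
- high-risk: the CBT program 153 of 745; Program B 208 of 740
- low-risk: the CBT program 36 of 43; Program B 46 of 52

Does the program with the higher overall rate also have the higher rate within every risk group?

Medium-risk: the CBT program 120/185 = 64.9%, Program B 75/104 = 72.1% → Program B
High-risk: the CBT program 153/745 = 20.5%, Program B 208/740 = 28.1% → Program B
Low-risk: the CBT program 36/43 = 83.7%, Program B 46/52 = 88.5% → Program B
Overall: the CBT program 309/973 = 31.8%, Program B 329/896 = 36.7% → Program B
Program B wins overall and in every risk group — no reversal.

Yes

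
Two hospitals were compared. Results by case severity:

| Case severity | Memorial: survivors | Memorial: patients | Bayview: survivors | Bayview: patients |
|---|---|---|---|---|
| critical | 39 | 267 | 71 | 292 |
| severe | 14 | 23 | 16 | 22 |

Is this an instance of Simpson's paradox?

No

Critical: Memorial 39/267 = 14.6%, Bayview 71/292 = 24.3% → Bayview
Severe: Memorial 14/23 = 60.9%, Bayview 16/22 = 72.7% → Bayview
Overall: Memorial 53/290 = 18.3%, Bayview 87/314 = 27.7% → Bayview
Bayview wins overall and in every case group — no reversal.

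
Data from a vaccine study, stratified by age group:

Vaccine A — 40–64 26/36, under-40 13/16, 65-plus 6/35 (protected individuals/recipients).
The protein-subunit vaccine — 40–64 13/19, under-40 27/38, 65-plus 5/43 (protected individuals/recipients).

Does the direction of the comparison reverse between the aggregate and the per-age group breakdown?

No

40–64: Vaccine A 26/36 = 72.2%, the protein-subunit vaccine 13/19 = 68.4% → Vaccine A
Under-40: Vaccine A 13/16 = 81.2%, the protein-subunit vaccine 27/38 = 71.1% → Vaccine A
65-plus: Vaccine A 6/35 = 17.1%, the protein-subunit vaccine 5/43 = 11.6% → Vaccine A
Overall: Vaccine A 45/87 = 51.7%, the protein-subunit vaccine 45/100 = 45.0% → Vaccine A
Vaccine A wins overall and in every age group — no reversal.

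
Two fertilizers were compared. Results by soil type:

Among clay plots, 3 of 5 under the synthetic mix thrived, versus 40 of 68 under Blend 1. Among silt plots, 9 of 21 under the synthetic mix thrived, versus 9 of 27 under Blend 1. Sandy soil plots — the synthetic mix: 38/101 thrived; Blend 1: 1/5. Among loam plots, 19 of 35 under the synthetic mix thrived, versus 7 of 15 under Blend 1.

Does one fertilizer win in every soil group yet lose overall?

Clay: the synthetic mix 3/5 = 60.0%, Blend 1 40/68 = 58.8% → the synthetic mix
Silt: the synthetic mix 9/21 = 42.9%, Blend 1 9/27 = 33.3% → the synthetic mix
Sandy soil: the synthetic mix 38/101 = 37.6%, Blend 1 1/5 = 20.0% → the synthetic mix
Loam: the synthetic mix 19/35 = 54.3%, Blend 1 7/15 = 46.7% → the synthetic mix
Overall: the synthetic mix 69/162 = 42.6%, Blend 1 57/115 = 49.6% → Blend 1
The synthetic mix wins each soil group but Blend 1 wins overall — the comparison reverses. The synthetic mix's plots skew toward sandy soil, which has a lower base rate.

Yes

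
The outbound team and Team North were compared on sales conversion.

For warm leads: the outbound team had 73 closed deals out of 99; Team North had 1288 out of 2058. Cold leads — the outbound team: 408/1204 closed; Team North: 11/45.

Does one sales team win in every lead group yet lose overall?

Yes

Warm: the outbound team 73/99 = 73.7%, Team North 1288/2058 = 62.6% → the outbound team
Cold: the outbound team 408/1204 = 33.9%, Team North 11/45 = 24.4% → the outbound team
Overall: the outbound team 481/1303 = 36.9%, Team North 1299/2103 = 61.8% → Team North
The outbound team wins each lead group but Team North wins overall — the comparison reverses. The outbound team's leads skew toward cold, which has a lower base rate.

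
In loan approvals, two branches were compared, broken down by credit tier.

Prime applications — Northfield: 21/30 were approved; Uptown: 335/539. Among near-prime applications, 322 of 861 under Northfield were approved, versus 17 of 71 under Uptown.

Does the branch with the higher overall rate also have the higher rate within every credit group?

No

Prime: Northfield 21/30 = 70.0%, Uptown 335/539 = 62.2% → Northfield
Near-prime: Northfield 322/861 = 37.4%, Uptown 17/71 = 23.9% → Northfield
Overall: Northfield 343/891 = 38.5%, Uptown 352/610 = 57.7% → Uptown
Northfield wins each credit group but Uptown wins overall — the comparison reverses. Northfield's applications skew toward near-prime, which has a lower base rate.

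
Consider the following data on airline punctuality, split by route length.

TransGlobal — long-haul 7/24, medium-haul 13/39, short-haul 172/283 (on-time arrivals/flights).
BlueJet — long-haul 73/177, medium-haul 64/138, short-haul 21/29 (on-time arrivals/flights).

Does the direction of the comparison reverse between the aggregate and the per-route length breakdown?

Yes

Long-haul: TransGlobal 7/24 = 29.2%, BlueJet 73/177 = 41.2% → BlueJet
Medium-haul: TransGlobal 13/39 = 33.3%, BlueJet 64/138 = 46.4% → BlueJet
Short-haul: TransGlobal 172/283 = 60.8%, BlueJet 21/29 = 72.4% → BlueJet
Overall: TransGlobal 192/346 = 55.5%, BlueJet 158/344 = 45.9% → TransGlobal
BlueJet wins each route group but TransGlobal wins overall — the comparison reverses. BlueJet's flights skew toward long-haul, which has a lower base rate.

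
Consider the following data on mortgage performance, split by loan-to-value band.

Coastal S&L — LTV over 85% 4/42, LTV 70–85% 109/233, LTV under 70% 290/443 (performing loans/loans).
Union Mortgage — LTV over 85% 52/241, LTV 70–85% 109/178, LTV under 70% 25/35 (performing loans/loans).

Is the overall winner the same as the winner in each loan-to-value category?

No

LTV over 85%: Coastal S&L 4/42 = 9.5%, Union Mortgage 52/241 = 21.6% → Union Mortgage
LTV 70–85%: Coastal S&L 109/233 = 46.8%, Union Mortgage 109/178 = 61.2% → Union Mortgage
LTV under 70%: Coastal S&L 290/443 = 65.5%, Union Mortgage 25/35 = 71.4% → Union Mortgage
Overall: Coastal S&L 403/718 = 56.1%, Union Mortgage 186/454 = 41.0% → Coastal S&L
Union Mortgage wins each loan-to-value group but Coastal S&L wins overall — the comparison reverses. Union Mortgage's loans skew toward LTV over 85%, which has a lower base rate.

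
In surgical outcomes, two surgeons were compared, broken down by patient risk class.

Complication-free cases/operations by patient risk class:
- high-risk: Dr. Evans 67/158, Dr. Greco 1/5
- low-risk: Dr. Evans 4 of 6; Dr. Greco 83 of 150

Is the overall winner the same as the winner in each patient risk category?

No

High-risk: Dr. Evans 67/158 = 42.4%, Dr. Greco 1/5 = 20.0% → Dr. Evans
Low-risk: Dr. Evans 4/6 = 66.7%, Dr. Greco 83/150 = 55.3% → Dr. Evans
Overall: Dr. Evans 71/164 = 43.3%, Dr. Greco 84/155 = 54.2% → Dr. Greco
Dr. Evans wins each patient risk group but Dr. Greco wins overall — the comparison reverses. Dr. Evans's operations skew toward high-risk, which has a lower base rate.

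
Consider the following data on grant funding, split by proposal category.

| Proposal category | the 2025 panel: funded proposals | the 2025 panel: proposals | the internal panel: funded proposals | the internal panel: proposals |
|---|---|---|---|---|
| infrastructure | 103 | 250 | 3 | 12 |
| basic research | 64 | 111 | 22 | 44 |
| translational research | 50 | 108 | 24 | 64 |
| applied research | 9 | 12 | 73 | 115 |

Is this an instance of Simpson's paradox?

Infrastructure: the 2025 panel 103/250 = 41.2%, the internal panel 3/12 = 25.0% → the 2025 panel
Basic research: the 2025 panel 64/111 = 57.7%, the internal panel 22/44 = 50.0% → the 2025 panel
Translational research: the 2025 panel 50/108 = 46.3%, the internal panel 24/64 = 37.5% → the 2025 panel
Applied research: the 2025 panel 9/12 = 75.0%, the internal panel 73/115 = 63.5% → the 2025 panel
Overall: the 2025 panel 226/481 = 47.0%, the internal panel 122/235 = 51.9% → the internal panel
The 2025 panel wins each proposal group but the internal panel wins overall — the comparison reverses. The 2025 panel's proposals skew toward infrastructure, which has a lower base rate.

Yes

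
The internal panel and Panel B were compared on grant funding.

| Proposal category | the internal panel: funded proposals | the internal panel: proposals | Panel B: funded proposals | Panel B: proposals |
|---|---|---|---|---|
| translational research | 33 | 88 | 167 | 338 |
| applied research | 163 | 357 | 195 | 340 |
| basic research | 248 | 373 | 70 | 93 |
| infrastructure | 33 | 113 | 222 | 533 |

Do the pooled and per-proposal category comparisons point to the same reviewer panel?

Translational research: the internal panel 33/88 = 37.5%, Panel B 167/338 = 49.4% → Panel B
Applied research: the internal panel 163/357 = 45.7%, Panel B 195/340 = 57.4% → Panel B
Basic research: the internal panel 248/373 = 66.5%, Panel B 70/93 = 75.3% → Panel B
Infrastructure: the internal panel 33/113 = 29.2%, Panel B 222/533 = 41.7% → Panel B
Overall: the internal panel 477/931 = 51.2%, Panel B 654/1304 = 50.2% → the internal panel
Panel B wins each proposal group but the internal panel wins overall — the comparison reverses. Panel B's proposals skew toward infrastructure, which has a lower base rate.

No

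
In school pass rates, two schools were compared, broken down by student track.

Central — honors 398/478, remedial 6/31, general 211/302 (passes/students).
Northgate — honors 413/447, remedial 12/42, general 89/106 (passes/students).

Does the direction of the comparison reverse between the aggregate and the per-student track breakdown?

Honors: Central 398/478 = 83.3%, Northgate 413/447 = 92.4% → Northgate
Remedial: Central 6/31 = 19.4%, Northgate 12/42 = 28.6% → Northgate
General: Central 211/302 = 69.9%, Northgate 89/106 = 84.0% → Northgate
Overall: Central 615/811 = 75.8%, Northgate 514/595 = 86.4% → Northgate
Northgate wins overall and in every student group — no reversal.

No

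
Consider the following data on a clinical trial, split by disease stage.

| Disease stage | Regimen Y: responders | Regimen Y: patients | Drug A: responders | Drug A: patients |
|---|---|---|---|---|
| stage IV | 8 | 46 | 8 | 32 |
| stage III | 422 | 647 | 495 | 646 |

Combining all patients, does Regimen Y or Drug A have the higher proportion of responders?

Drug A

Stage IV: Regimen Y 8/46 = 17.4%, Drug A 8/32 = 25.0% → Drug A
Stage III: Regimen Y 422/647 = 65.2%, Drug A 495/646 = 76.6% → Drug A
Overall: Regimen Y 430/693 = 62.0%, Drug A 503/678 = 74.2% → Drug A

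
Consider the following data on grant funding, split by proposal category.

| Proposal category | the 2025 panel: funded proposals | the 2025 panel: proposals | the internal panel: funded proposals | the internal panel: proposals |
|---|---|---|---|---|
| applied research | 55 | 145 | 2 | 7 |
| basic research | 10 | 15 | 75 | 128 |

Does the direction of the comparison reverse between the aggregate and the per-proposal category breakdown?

Yes

Applied research: the 2025 panel 55/145 = 37.9%, the internal panel 2/7 = 28.6% → the 2025 panel
Basic research: the 2025 panel 10/15 = 66.7%, the internal panel 75/128 = 58.6% → the 2025 panel
Overall: the 2025 panel 65/160 = 40.6%, the internal panel 77/135 = 57.0% → the internal panel
The 2025 panel wins each proposal group but the internal panel wins overall — the comparison reverses. The 2025 panel's proposals skew toward applied research, which has a lower base rate.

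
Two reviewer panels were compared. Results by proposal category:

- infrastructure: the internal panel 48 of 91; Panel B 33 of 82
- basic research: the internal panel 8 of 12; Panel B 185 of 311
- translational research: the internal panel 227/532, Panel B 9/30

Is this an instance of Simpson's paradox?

Yes

Infrastructure: the internal panel 48/91 = 52.7%, Panel B 33/82 = 40.2% → the internal panel
Basic research: the internal panel 8/12 = 66.7%, Panel B 185/311 = 59.5% → the internal panel
Translational research: the internal panel 227/532 = 42.7%, Panel B 9/30 = 30.0% → the internal panel
Overall: the internal panel 283/635 = 44.6%, Panel B 227/423 = 53.7% → Panel B
The internal panel wins each proposal group but Panel B wins overall — the comparison reverses. The internal panel's proposals skew toward translational research, which has a lower base rate.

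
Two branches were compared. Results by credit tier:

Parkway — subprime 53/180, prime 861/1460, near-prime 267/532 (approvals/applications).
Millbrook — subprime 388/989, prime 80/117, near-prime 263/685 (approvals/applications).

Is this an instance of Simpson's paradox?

Subprime: Parkway 53/180 = 29.4%, Millbrook 388/989 = 39.2% → Millbrook
Prime: Parkway 861/1460 = 59.0%, Millbrook 80/117 = 68.4% → Millbrook
Near-prime: Parkway 267/532 = 50.2%, Millbrook 263/685 = 38.4% → Parkway
Overall: Parkway 1181/2172 = 54.4%, Millbrook 731/1791 = 40.8% → Parkway
Neither sweeps: Parkway wins 1 of 3 groups, Millbrook wins 2. Parkway wins overall but not every group — no Simpson reversal.

No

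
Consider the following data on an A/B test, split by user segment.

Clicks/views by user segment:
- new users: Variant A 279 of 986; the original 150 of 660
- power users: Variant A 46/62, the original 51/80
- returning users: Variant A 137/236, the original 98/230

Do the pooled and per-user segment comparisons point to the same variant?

Yes

New users: Variant A 279/986 = 28.3%, the original 150/660 = 22.7% → Variant A
Power users: Variant A 46/62 = 74.2%, the original 51/80 = 63.8% → Variant A
Returning users: Variant A 137/236 = 58.1%, the original 98/230 = 42.6% → Variant A
Overall: Variant A 462/1284 = 36.0%, the original 299/970 = 30.8% → Variant A
Variant A wins overall and in every user group — no reversal.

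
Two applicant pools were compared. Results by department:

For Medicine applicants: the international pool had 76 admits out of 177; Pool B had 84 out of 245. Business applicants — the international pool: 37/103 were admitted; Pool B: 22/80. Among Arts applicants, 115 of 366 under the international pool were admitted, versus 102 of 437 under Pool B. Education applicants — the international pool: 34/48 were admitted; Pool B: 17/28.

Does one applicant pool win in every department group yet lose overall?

Medicine: the international pool 76/177 = 42.9%, Pool B 84/245 = 34.3% → the international pool
Business: the international pool 37/103 = 35.9%, Pool B 22/80 = 27.5% → the international pool
Arts: the international pool 115/366 = 31.4%, Pool B 102/437 = 23.3% → the international pool
Education: the international pool 34/48 = 70.8%, Pool B 17/28 = 60.7% → the international pool
Overall: the international pool 262/694 = 37.8%, Pool B 225/790 = 28.5% → the international pool
The international pool wins overall and in every department group — no reversal.

No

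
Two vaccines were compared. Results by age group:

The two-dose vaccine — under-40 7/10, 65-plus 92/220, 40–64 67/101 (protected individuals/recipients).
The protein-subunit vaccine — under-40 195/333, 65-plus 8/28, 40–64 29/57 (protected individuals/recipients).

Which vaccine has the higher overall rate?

Under-40: the two-dose vaccine 7/10 = 70.0%, the protein-subunit vaccine 195/333 = 58.6% → the two-dose vaccine
65-plus: the two-dose vaccine 92/220 = 41.8%, the protein-subunit vaccine 8/28 = 28.6% → the two-dose vaccine
40–64: the two-dose vaccine 67/101 = 66.3%, the protein-subunit vaccine 29/57 = 50.9% → the two-dose vaccine
Overall: the two-dose vaccine 166/331 = 50.2%, the protein-subunit vaccine 232/418 = 55.5% → the protein-subunit vaccine
(The two-dose vaccine wins every age group but the protein-subunit vaccine wins overall — the two-dose vaccine's recipients skew toward the low-rate 65-plus group.)

the protein-subunit vaccine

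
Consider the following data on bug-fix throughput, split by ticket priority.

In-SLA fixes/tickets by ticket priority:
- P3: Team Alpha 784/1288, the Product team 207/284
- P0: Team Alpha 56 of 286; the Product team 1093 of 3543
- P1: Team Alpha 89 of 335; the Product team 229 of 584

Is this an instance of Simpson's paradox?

P3: Team Alpha 784/1288 = 60.9%, the Product team 207/284 = 72.9% → the Product team
P0: Team Alpha 56/286 = 19.6%, the Product team 1093/3543 = 30.8% → the Product team
P1: Team Alpha 89/335 = 26.6%, the Product team 229/584 = 39.2% → the Product team
Overall: Team Alpha 929/1909 = 48.7%, the Product team 1529/4411 = 34.7% → Team Alpha
The Product team wins each ticket group but Team Alpha wins overall — the comparison reverses. The Product team's tickets skew toward P0, which has a lower base rate.

Yes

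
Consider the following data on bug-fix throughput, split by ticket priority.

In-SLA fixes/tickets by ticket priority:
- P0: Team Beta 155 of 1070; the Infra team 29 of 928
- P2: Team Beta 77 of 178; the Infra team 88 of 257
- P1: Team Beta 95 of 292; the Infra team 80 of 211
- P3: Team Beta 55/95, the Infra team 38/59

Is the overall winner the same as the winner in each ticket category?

P0: Team Beta 155/1070 = 14.5%, the Infra team 29/928 = 3.1% → Team Beta
P2: Team Beta 77/178 = 43.3%, the Infra team 88/257 = 34.2% → Team Beta
P1: Team Beta 95/292 = 32.5%, the Infra team 80/211 = 37.9% → the Infra team
P3: Team Beta 55/95 = 57.9%, the Infra team 38/59 = 64.4% → the Infra team
Overall: Team Beta 382/1635 = 23.4%, the Infra team 235/1455 = 16.2% → Team Beta
Neither sweeps: Team Beta wins 2 of 4 groups, the Infra team wins 2. Team Beta wins overall but not every group — no Simpson reversal.

No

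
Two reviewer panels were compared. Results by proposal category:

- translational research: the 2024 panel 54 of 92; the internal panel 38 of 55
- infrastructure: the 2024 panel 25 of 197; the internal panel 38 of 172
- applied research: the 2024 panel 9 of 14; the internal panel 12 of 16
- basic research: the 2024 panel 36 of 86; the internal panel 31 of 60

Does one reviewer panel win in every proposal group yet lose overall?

No

Translational research: the 2024 panel 54/92 = 58.7%, the internal panel 38/55 = 69.1% → the internal panel
Infrastructure: the 2024 panel 25/197 = 12.7%, the internal panel 38/172 = 22.1% → the internal panel
Applied research: the 2024 panel 9/14 = 64.3%, the internal panel 12/16 = 75.0% → the internal panel
Basic research: the 2024 panel 36/86 = 41.9%, the internal panel 31/60 = 51.7% → the internal panel
Overall: the 2024 panel 124/389 = 31.9%, the internal panel 119/303 = 39.3% → the internal panel
The internal panel wins overall and in every proposal group — no reversal.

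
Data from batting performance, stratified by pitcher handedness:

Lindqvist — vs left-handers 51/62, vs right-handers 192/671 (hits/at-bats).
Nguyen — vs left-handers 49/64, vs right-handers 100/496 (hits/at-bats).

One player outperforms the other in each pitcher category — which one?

Vs left-handers: Lindqvist 51/62 = 82.3%, Nguyen 49/64 = 76.6% → Lindqvist
Vs right-handers: Lindqvist 192/671 = 28.6%, Nguyen 100/496 = 20.2% → Lindqvist
Lindqvist has the higher rate in both groups.

Lindqvist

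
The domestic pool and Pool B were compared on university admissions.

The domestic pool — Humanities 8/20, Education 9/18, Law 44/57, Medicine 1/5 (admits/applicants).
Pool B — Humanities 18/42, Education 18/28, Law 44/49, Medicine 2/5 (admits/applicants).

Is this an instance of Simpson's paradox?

No

Humanities: the domestic pool 8/20 = 40.0%, Pool B 18/42 = 42.9% → Pool B
Education: the domestic pool 9/18 = 50.0%, Pool B 18/28 = 64.3% → Pool B
Law: the domestic pool 44/57 = 77.2%, Pool B 44/49 = 89.8% → Pool B
Medicine: the domestic pool 1/5 = 20.0%, Pool B 2/5 = 40.0% → Pool B
Overall: the domestic pool 62/100 = 62.0%, Pool B 82/124 = 66.1% → Pool B
Pool B wins overall and in every department group — no reversal.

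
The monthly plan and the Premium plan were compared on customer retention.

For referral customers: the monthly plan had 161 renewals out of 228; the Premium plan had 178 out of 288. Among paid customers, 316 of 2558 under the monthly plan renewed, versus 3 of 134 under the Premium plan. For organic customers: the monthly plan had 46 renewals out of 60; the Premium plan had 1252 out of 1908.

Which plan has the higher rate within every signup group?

Referral: the monthly plan 161/228 = 70.6%, the Premium plan 178/288 = 61.8% → the monthly plan
Paid: the monthly plan 316/2558 = 12.4%, the Premium plan 3/134 = 2.2% → the monthly plan
Organic: the monthly plan 46/60 = 76.7%, the Premium plan 1252/1908 = 65.6% → the monthly plan
The monthly plan has the higher rate in all 3 groups.

the monthly plan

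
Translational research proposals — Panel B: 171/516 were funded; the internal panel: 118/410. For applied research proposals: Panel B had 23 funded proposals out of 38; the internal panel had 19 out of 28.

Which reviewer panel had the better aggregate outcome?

Translational research: Panel B 171/516 = 33.1%, the internal panel 118/410 = 28.8% → Panel B
Applied research: Panel B 23/38 = 60.5%, the internal panel 19/28 = 67.9% → the internal panel
Overall: Panel B 194/554 = 35.0%, the internal panel 137/438 = 31.3% → Panel B
(Neither sweeps every proposal group, but Panel B has the higher pooled rate.)

Panel B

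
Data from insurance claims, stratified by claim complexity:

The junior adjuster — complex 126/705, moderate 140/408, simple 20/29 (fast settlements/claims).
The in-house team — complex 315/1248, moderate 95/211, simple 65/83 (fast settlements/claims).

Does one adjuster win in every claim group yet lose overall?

No

Complex: the junior adjuster 126/705 = 17.9%, the in-house team 315/1248 = 25.2% → the in-house team
Moderate: the junior adjuster 140/408 = 34.3%, the in-house team 95/211 = 45.0% → the in-house team
Simple: the junior adjuster 20/29 = 69.0%, the in-house team 65/83 = 78.3% → the in-house team
Overall: the junior adjuster 286/1142 = 25.0%, the in-house team 475/1542 = 30.8% → the in-house team
The in-house team wins overall and in every claim group — no reversal.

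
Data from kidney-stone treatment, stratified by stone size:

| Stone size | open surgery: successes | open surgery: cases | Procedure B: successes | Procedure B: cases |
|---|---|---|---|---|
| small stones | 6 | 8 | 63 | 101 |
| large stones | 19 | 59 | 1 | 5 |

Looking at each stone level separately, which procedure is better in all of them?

Small stones: open surgery 6/8 = 75.0%, Procedure B 63/101 = 62.4% → open surgery
Large stones: open surgery 19/59 = 32.2%, Procedure B 1/5 = 20.0% → open surgery
Open surgery has the higher rate in both groups.

open surgery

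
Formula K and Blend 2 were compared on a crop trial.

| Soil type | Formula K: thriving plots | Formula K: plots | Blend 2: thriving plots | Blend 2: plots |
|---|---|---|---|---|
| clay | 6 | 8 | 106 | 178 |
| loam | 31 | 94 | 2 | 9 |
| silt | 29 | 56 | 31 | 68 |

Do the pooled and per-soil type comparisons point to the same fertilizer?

No

Clay: Formula K 6/8 = 75.0%, Blend 2 106/178 = 59.6% → Formula K
Loam: Formula K 31/94 = 33.0%, Blend 2 2/9 = 22.2% → Formula K
Silt: Formula K 29/56 = 51.8%, Blend 2 31/68 = 45.6% → Formula K
Overall: Formula K 66/158 = 41.8%, Blend 2 139/255 = 54.5% → Blend 2
Formula K wins each soil group but Blend 2 wins overall — the comparison reverses. Formula K's plots skew toward loam, which has a lower base rate.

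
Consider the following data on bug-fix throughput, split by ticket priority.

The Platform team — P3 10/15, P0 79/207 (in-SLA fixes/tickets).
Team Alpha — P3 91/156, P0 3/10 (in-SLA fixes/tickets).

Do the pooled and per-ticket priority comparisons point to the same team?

P3: the Platform team 10/15 = 66.7%, Team Alpha 91/156 = 58.3% → the Platform team
P0: the Platform team 79/207 = 38.2%, Team Alpha 3/10 = 30.0% → the Platform team
Overall: the Platform team 89/222 = 40.1%, Team Alpha 94/166 = 56.6% → Team Alpha
The Platform team wins each ticket group but Team Alpha wins overall — the comparison reverses. The Platform team's tickets skew toward P0, which has a lower base rate.

No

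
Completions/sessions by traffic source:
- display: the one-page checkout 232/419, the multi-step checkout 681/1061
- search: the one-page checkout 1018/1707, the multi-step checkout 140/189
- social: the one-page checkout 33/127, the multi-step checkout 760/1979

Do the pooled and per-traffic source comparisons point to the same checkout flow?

Display: the one-page checkout 232/419 = 55.4%, the multi-step checkout 681/1061 = 64.2% → the multi-step checkout
Search: the one-page checkout 1018/1707 = 59.6%, the multi-step checkout 140/189 = 74.1% → the multi-step checkout
Social: the one-page checkout 33/127 = 26.0%, the multi-step checkout 760/1979 = 38.4% → the multi-step checkout
Overall: the one-page checkout 1283/2253 = 56.9%, the multi-step checkout 1581/3229 = 49.0% → the one-page checkout
The multi-step checkout wins each traffic group but the one-page checkout wins overall — the comparison reverses. The multi-step checkout's sessions skew toward social, which has a lower base rate.

No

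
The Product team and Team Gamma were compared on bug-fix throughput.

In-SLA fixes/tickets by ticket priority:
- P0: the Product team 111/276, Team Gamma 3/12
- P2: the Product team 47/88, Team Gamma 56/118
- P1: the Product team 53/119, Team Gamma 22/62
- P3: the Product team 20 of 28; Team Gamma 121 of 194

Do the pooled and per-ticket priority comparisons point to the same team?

P0: the Product team 111/276 = 40.2%, Team Gamma 3/12 = 25.0% → the Product team
P2: the Product team 47/88 = 53.4%, Team Gamma 56/118 = 47.5% → the Product team
P1: the Product team 53/119 = 44.5%, Team Gamma 22/62 = 35.5% → the Product team
P3: the Product team 20/28 = 71.4%, Team Gamma 121/194 = 62.4% → the Product team
Overall: the Product team 231/511 = 45.2%, Team Gamma 202/386 = 52.3% → Team Gamma
The Product team wins each ticket group but Team Gamma wins overall — the comparison reverses. The Product team's tickets skew toward P0, which has a lower base rate.

No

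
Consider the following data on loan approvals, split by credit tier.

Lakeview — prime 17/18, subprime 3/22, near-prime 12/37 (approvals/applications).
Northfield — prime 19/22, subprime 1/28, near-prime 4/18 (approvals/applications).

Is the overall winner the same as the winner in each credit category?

Yes

Prime: Lakeview 17/18 = 94.4%, Northfield 19/22 = 86.4% → Lakeview
Subprime: Lakeview 3/22 = 13.6%, Northfield 1/28 = 3.6% → Lakeview
Near-prime: Lakeview 12/37 = 32.4%, Northfield 4/18 = 22.2% → Lakeview
Overall: Lakeview 32/77 = 41.6%, Northfield 24/68 = 35.3% → Lakeview
Lakeview wins overall and in every credit group — no reversal.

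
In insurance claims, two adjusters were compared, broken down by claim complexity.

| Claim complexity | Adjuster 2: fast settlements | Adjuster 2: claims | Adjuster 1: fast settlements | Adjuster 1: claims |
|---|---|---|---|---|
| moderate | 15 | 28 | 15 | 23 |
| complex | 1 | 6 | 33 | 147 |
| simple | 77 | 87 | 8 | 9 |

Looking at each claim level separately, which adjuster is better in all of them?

Moderate: Adjuster 2 15/28 = 53.6%, Adjuster 1 15/23 = 65.2% → Adjuster 1
Complex: Adjuster 2 1/6 = 16.7%, Adjuster 1 33/147 = 22.4% → Adjuster 1
Simple: Adjuster 2 77/87 = 88.5%, Adjuster 1 8/9 = 88.9% → Adjuster 1
Adjuster 1 has the higher rate in all 3 groups.

Adjuster 1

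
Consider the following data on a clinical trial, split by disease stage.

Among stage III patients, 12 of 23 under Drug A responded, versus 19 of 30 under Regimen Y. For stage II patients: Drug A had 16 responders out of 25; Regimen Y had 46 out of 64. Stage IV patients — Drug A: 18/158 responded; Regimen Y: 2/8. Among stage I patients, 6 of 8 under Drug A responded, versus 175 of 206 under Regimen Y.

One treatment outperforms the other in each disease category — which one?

Regimen Y

Stage III: Drug A 12/23 = 52.2%, Regimen Y 19/30 = 63.3% → Regimen Y
Stage II: Drug A 16/25 = 64.0%, Regimen Y 46/64 = 71.9% → Regimen Y
Stage IV: Drug A 18/158 = 11.4%, Regimen Y 2/8 = 25.0% → Regimen Y
Stage I: Drug A 6/8 = 75.0%, Regimen Y 175/206 = 85.0% → Regimen Y
Regimen Y has the higher rate in all 4 groups.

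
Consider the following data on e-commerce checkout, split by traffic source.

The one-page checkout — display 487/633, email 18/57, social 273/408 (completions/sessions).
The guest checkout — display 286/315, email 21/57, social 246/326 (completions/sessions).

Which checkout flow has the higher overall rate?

Display: the one-page checkout 487/633 = 76.9%, the guest checkout 286/315 = 90.8% → the guest checkout
Email: the one-page checkout 18/57 = 31.6%, the guest checkout 21/57 = 36.8% → the guest checkout
Social: the one-page checkout 273/408 = 66.9%, the guest checkout 246/326 = 75.5% → the guest checkout
Overall: the one-page checkout 778/1098 = 70.9%, the guest checkout 553/698 = 79.2% → the guest checkout

the guest checkout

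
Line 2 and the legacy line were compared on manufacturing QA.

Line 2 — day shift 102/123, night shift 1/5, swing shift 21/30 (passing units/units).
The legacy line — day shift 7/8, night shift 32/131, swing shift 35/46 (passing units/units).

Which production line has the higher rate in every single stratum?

the legacy line

Day shift: Line 2 102/123 = 82.9%, the legacy line 7/8 = 87.5% → the legacy line
Night shift: Line 2 1/5 = 20.0%, the legacy line 32/131 = 24.4% → the legacy line
Swing shift: Line 2 21/30 = 70.0%, the legacy line 35/46 = 76.1% → the legacy line
The legacy line has the higher rate in all 3 groups.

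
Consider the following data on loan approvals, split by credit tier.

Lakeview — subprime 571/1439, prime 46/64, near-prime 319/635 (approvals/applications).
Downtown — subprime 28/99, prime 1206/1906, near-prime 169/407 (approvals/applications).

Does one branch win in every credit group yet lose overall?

Subprime: Lakeview 571/1439 = 39.7%, Downtown 28/99 = 28.3% → Lakeview
Prime: Lakeview 46/64 = 71.9%, Downtown 1206/1906 = 63.3% → Lakeview
Near-prime: Lakeview 319/635 = 50.2%, Downtown 169/407 = 41.5% → Lakeview
Overall: Lakeview 936/2138 = 43.8%, Downtown 1403/2412 = 58.2% → Downtown
Lakeview wins each credit group but Downtown wins overall — the comparison reverses. Lakeview's applications skew toward subprime, which has a lower base rate.

Yes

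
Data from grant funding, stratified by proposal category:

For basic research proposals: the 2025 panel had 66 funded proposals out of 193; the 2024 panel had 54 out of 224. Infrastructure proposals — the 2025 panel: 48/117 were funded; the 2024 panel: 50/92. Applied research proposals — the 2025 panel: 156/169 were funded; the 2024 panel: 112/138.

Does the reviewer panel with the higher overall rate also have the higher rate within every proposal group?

Basic research: the 2025 panel 66/193 = 34.2%, the 2024 panel 54/224 = 24.1% → the 2025 panel
Infrastructure: the 2025 panel 48/117 = 41.0%, the 2024 panel 50/92 = 54.3% → the 2024 panel
Applied research: the 2025 panel 156/169 = 92.3%, the 2024 panel 112/138 = 81.2% → the 2025 panel
Overall: the 2025 panel 270/479 = 56.4%, the 2024 panel 216/454 = 47.6% → the 2025 panel
Neither sweeps: the 2025 panel wins 2 of 3 groups, the 2024 panel wins 1. The 2025 panel wins overall but not every group — no Simpson reversal.

No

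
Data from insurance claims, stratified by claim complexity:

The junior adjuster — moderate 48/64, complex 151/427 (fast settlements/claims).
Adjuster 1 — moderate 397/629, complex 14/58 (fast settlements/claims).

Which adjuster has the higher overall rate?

Moderate: the junior adjuster 48/64 = 75.0%, Adjuster 1 397/629 = 63.1% → the junior adjuster
Complex: the junior adjuster 151/427 = 35.4%, Adjuster 1 14/58 = 24.1% → the junior adjuster
Overall: the junior adjuster 199/491 = 40.5%, Adjuster 1 411/687 = 59.8% → Adjuster 1
(The junior adjuster wins every claim group but Adjuster 1 wins overall — the junior adjuster's claims skew toward the low-rate complex group.)

Adjuster 1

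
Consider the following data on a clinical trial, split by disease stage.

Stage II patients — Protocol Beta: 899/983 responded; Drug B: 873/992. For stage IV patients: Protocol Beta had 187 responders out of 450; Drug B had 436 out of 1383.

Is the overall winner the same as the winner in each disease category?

Yes

Stage II: Protocol Beta 899/983 = 91.5%, Drug B 873/992 = 88.0% → Protocol Beta
Stage IV: Protocol Beta 187/450 = 41.6%, Drug B 436/1383 = 31.5% → Protocol Beta
Overall: Protocol Beta 1086/1433 = 75.8%, Drug B 1309/2375 = 55.1% → Protocol Beta
Protocol Beta wins overall and in every disease group — no reversal.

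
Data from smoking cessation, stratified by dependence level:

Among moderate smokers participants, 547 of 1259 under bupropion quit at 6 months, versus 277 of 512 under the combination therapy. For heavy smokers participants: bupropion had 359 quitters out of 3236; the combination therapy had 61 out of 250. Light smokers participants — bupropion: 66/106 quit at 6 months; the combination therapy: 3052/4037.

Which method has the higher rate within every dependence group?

Moderate smokers: bupropion 547/1259 = 43.4%, the combination therapy 277/512 = 54.1% → the combination therapy
Heavy smokers: bupropion 359/3236 = 11.1%, the combination therapy 61/250 = 24.4% → the combination therapy
Light smokers: bupropion 66/106 = 62.3%, the combination therapy 3052/4037 = 75.6% → the combination therapy
The combination therapy has the higher rate in all 3 groups.

the combination therapy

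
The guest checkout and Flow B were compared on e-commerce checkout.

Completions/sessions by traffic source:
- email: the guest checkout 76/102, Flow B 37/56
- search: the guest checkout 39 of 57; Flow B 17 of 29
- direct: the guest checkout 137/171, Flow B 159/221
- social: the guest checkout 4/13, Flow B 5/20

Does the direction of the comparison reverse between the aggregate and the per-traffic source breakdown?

No

Email: the guest checkout 76/102 = 74.5%, Flow B 37/56 = 66.1% → the guest checkout
Search: the guest checkout 39/57 = 68.4%, Flow B 17/29 = 58.6% → the guest checkout
Direct: the guest checkout 137/171 = 80.1%, Flow B 159/221 = 71.9% → the guest checkout
Social: the guest checkout 4/13 = 30.8%, Flow B 5/20 = 25.0% → the guest checkout
Overall: the guest checkout 256/343 = 74.6%, Flow B 218/326 = 66.9% → the guest checkout
The guest checkout wins overall and in every traffic group — no reversal.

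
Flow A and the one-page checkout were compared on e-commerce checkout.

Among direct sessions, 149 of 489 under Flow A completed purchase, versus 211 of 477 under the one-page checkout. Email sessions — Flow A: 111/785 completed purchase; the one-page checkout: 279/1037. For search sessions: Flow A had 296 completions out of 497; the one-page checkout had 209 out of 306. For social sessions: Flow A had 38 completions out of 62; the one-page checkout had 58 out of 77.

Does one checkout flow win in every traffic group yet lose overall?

No

Direct: Flow A 149/489 = 30.5%, the one-page checkout 211/477 = 44.2% → the one-page checkout
Email: Flow A 111/785 = 14.1%, the one-page checkout 279/1037 = 26.9% → the one-page checkout
Search: Flow A 296/497 = 59.6%, the one-page checkout 209/306 = 68.3% → the one-page checkout
Social: Flow A 38/62 = 61.3%, the one-page checkout 58/77 = 75.3% → the one-page checkout
Overall: Flow A 594/1833 = 32.4%, the one-page checkout 757/1897 = 39.9% → the one-page checkout
The one-page checkout wins overall and in every traffic group — no reversal.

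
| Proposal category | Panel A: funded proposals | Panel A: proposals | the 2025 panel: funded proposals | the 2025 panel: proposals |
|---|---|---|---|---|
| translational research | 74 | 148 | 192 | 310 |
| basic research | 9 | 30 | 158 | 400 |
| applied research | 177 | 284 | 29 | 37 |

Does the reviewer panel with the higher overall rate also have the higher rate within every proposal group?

Translational research: Panel A 74/148 = 50.0%, the 2025 panel 192/310 = 61.9% → the 2025 panel
Basic research: Panel A 9/30 = 30.0%, the 2025 panel 158/400 = 39.5% → the 2025 panel
Applied research: Panel A 177/284 = 62.3%, the 2025 panel 29/37 = 78.4% → the 2025 panel
Overall: Panel A 260/462 = 56.3%, the 2025 panel 379/747 = 50.7% → Panel A
The 2025 panel wins each proposal group but Panel A wins overall — the comparison reverses. The 2025 panel's proposals skew toward basic research, which has a lower base rate.

No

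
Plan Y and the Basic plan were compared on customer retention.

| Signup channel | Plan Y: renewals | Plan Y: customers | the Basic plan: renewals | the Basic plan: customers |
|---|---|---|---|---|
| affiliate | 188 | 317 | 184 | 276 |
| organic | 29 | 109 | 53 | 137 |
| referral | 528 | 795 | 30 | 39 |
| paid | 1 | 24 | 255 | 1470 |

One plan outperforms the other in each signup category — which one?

Affiliate: Plan Y 188/317 = 59.3%, the Basic plan 184/276 = 66.7% → the Basic plan
Organic: Plan Y 29/109 = 26.6%, the Basic plan 53/137 = 38.7% → the Basic plan
Referral: Plan Y 528/795 = 66.4%, the Basic plan 30/39 = 76.9% → the Basic plan
Paid: Plan Y 1/24 = 4.2%, the Basic plan 255/1470 = 17.3% → the Basic plan
The Basic plan has the higher rate in all 4 groups.

the Basic plan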